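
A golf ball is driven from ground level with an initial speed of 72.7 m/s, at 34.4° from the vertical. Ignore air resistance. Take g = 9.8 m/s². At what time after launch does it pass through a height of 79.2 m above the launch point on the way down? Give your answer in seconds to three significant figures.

10.7 s

Components: vₓ = 72.70 sin 34.4° = 41.07 m/s, v_y0 = 72.70 cos 34.4° = 59.99 m/s.
Set y = v_y0 t − ½ g t² = 79.2: 4.900 t² − 59.99 t + 79.2 = 0.
t = [59.99 ± √(59.99² − 2·9.80·79.2)] / 9.80 = (59.99 ± 45.23) / 9.80, so t = 1.505 s or t = 10.74 s.
The descending-branch root is 10.74 s.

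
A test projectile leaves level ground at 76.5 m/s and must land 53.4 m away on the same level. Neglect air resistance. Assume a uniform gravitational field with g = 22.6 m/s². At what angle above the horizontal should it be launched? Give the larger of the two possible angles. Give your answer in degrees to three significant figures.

84.0°

From R = (v₀²/g) sin 2θ: sin 2θ = 22.6 × 53.4 / 5852.2 = 0.2062.
2θ = 11.90° or 180° − 11.90° = 168.1°, so θ = 5.950° or 84.05°.
The larger angle is 84.05°.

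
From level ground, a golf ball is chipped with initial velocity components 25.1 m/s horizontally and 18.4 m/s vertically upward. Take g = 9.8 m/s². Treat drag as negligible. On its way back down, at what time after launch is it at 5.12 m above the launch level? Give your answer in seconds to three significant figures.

Require v_y0 t − ½ g t² = 5.12, i.e. 4.900 t² − 18.40 t + 5.12 = 0.
t = [18.40 ± √(18.40² − 2·9.80·5.12)] / 9.80 = (18.40 ± 15.43) / 9.80, so t = 0.3027 s or t = 3.452 s.
The descending-branch root is 3.452 s.

3.45 s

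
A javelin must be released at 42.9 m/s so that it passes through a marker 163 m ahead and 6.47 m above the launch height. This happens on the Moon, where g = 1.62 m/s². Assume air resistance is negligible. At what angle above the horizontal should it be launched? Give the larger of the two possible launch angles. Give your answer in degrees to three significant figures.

85.9°

Trajectory: y = x tanθ − g x² (1 + tan²θ)/(2v₀²). With x = 163, y = 6.47, v₀ = 42.9, g = 1.62:
11.69 tan²θ − 163 tanθ + (18.16) = 0.
tanθ = [163 ± √(163² − 4 × 11.69 × (18.16))] / (2 × 11.69) = (163 ± 160.4) / 23.39, giving tanθ = 0.1123 or 13.83.
θ = 6.410° or 85.86°; the larger is 85.86°.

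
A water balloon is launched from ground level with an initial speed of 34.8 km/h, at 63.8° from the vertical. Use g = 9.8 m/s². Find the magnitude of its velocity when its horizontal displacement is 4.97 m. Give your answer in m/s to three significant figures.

Convert: 34.8 km/h = 34.8/3.6 = 9.667 m/s.
Components: vₓ = 9.667 sin 63.8° = 8.673 m/s, v_y0 = 9.667 cos 63.8° = 4.268 m/s.
Time to reach x = 4.97 m: t = x/vₓ = 4.97/8.673 = 0.5730 s.
Vertical velocity there: v_y = v_y0 − g t = 4.268 − 9.80 × 0.5730 = −1.348 m/s.
Speed: √(vₓ² + v_y²) = √(8.673² + 1.348²) = 8.778 m/s.

8.78 m/s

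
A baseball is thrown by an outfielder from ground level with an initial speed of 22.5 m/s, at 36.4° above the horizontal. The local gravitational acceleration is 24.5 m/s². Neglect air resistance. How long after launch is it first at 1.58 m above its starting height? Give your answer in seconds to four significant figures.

0.1351 s

vₓ = 22.50 cos 36.4° = 18.11 m/s; v_y0 = 22.50 sin 36.4° = 13.35 m/s.
Height y(t) = 13.35 t − 12.25 t² = 1.58 gives 12.25 t² − 13.35 t + 1.58 = 0.
t = [13.35 ± √(13.35² − 2·24.5·1.58)] / 24.5 = (13.35 ± 10.04) / 24.5, so t = 0.1351 s or t = 0.9549 s.
The first (ascending) time is 0.1351 s.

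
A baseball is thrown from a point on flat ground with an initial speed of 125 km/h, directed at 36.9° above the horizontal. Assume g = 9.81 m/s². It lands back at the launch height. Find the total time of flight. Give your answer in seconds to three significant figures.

4.25 s

Convert: 125 km/h = 125/3.6 = 34.72 m/s.
Resolve: vₓ = 34.72 cos 36.9° = 27.77 m/s and v_y0 = 34.72 sin 36.9° = 20.85 m/s.
It returns to y = 0 when t = 2 v_y0 / g = 2(20.85)/9.81 = 4.250 s.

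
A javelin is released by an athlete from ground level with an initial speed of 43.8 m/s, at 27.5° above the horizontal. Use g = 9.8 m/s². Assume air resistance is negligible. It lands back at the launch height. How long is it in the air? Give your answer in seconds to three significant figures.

4.13 s

Components: vₓ = 43.80 cos 27.5° = 38.85 m/s, v_y0 = 43.80 sin 27.5° = 20.22 m/s.
Landing at launch height ⇒ T = 2 v_y0 / g = 2 × 20.22 / 9.80 = 4.127 s.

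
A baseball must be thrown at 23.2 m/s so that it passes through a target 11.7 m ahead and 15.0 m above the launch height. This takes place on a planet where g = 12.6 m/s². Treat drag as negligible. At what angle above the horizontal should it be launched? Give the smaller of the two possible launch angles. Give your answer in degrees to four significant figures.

62.59°

Trajectory: y = x tanθ − g x² (1 + tan²θ)/(2v₀²). With x = 11.7, y = 15.0, v₀ = 23.2, g = 12.6:
1.602 tan²θ − 11.7 tanθ + (16.60) = 0.
tanθ = [11.7 ± √(11.7² − 4 × 1.602 × (16.60))] / (2 × 1.602) = (11.7 ± 5.521) / 3.205, giving tanθ = 1.928 or 5.374.
θ = 62.59° or 79.46°; the smaller is 62.59°.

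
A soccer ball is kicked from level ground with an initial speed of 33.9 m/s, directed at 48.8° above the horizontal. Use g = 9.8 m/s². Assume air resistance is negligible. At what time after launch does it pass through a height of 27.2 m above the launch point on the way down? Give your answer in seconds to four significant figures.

vₓ = 33.90 cos 48.8° = 22.33 m/s; v_y0 = 33.90 sin 48.8° = 25.51 m/s.
Height y(t) = 25.51 t − 4.900 t² = 27.2 gives 4.900 t² − 25.51 t + 27.2 = 0.
Quadratic formula: t = (25.51 ± √117.48) / 9.80 = (25.51 ± 10.84) / 9.80 → t = 1.497 s or 3.709 s.
The descending-branch root is 3.709 s.

3.709 s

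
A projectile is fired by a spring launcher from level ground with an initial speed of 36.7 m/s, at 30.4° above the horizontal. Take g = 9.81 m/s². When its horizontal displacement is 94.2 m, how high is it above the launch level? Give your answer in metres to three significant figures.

11.8 m

Components: vₓ = 36.70 cos 30.4° = 31.65 m/s, v_y0 = 36.70 sin 30.4° = 18.57 m/s.
Time to reach x = 94.2 m: t = x/vₓ = 94.2/31.65 = 2.976 s.
Height: y = v_y0 t − ½ g t² = 18.57 × 2.976 − 4.905 × 2.976² = 55.27 − 43.44 = 11.83 m.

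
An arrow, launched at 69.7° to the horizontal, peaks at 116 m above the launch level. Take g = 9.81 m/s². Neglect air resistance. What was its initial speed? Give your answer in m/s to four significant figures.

50.87 m/s

At the peak v_y = 0, so v_y0 = √(2gH) = √(2 × 9.81 × 116) = 47.71 m/s.
v_y0 = v₀ sin θ ⇒ v₀ = 47.71 / sin 69.7° = 50.87 m/s.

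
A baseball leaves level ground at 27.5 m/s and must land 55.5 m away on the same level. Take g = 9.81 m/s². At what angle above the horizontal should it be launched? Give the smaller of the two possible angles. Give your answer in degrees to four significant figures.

23.02°

R = v₀² sin 2θ / g gives sin 2θ = gR/v₀² = 9.81·55.5/27.5² = 0.7199.
2θ = 46.05° or 180° − 46.05° = 134.0°, so θ = 23.02° or 66.98°.
The smaller angle is 23.02°.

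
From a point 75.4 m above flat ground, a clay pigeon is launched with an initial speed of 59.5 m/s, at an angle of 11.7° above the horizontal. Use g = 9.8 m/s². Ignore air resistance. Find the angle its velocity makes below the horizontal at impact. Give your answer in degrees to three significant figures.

34.7°

Horizontal component vₓ = 59.50 cos 11.7° = 58.26 m/s; vertical v_y0 = 59.50 sin 11.7° = 12.07 m/s.
The projectile lands when y = 75.4 + (12.07) t − ½·9.80·t² = 0. Positive root: t = (12.07 + √(12.07² + 2·9.80·75.4)) / 9.80 = (12.07 + 40.29) / 9.80 = 5.343 s.
At impact: v_y = v_y0 − g t = −40.29 m/s; vₓ = 58.26 m/s.
Angle below horizontal: arctan(|v_y|/vₓ) = arctan(40.29/58.26) = 34.67°.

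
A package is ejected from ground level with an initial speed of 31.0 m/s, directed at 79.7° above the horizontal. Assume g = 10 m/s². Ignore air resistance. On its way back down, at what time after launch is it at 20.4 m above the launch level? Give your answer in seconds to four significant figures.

Resolve: vₓ = 31.00 cos 79.7° = 5.543 m/s and v_y0 = 31.00 sin 79.7° = 30.50 m/s.
Set y = v_y0 t − ½ g t² = 20.4: 5.000 t² − 30.50 t + 20.4 = 0.
t = [30.50 ± √(30.50² − 2·10.0·20.4)] / 10.0 = (30.50 ± 22.85) / 10.0, so t = 0.7647 s or t = 5.335 s.
The descending-branch root is 5.335 s.

5.335 s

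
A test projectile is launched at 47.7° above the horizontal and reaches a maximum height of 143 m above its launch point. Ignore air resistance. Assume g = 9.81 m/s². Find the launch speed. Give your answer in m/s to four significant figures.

At the peak v_y = 0, so v_y0 = √(2gH) = √(2 × 9.81 × 143) = 52.97 m/s.
v_y0 = v₀ sin θ ⇒ v₀ = 52.97 / sin 47.7° = 71.61 m/s.

71.61 m/s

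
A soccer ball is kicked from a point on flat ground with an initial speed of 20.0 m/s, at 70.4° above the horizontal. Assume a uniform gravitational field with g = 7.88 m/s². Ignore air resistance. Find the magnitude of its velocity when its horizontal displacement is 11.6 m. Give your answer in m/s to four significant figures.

8.498 m/s

vₓ = 20.00 cos 70.4° = 6.709 m/s; v_y0 = 20.00 sin 70.4° = 18.84 m/s.
Time to reach x = 11.6 m: t = x/vₓ = 11.6/6.709 = 1.729 s.
Vertical velocity there: v_y = v_y0 − g t = 18.84 − 7.88 × 1.729 = 5.217 m/s.
Speed: √(vₓ² + v_y²) = √(6.709² + 5.217²) = 8.498 m/s.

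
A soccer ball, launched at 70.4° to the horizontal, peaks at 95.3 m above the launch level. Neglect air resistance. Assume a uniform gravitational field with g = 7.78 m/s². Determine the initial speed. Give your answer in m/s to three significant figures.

At the peak v_y = 0, so v_y0 = √(2gH) = √(2 × 7.78 × 95.3) = 38.51 m/s.
v_y0 = v₀ sin θ ⇒ v₀ = 38.51 / sin 70.4° = 40.88 m/s.

40.9 m/s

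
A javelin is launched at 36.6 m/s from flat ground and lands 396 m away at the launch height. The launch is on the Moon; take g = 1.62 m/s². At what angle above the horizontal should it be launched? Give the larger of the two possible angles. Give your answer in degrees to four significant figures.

Level-ground range R = v₀² sin(2θ)/g ⇒ sin(2θ) = gR/v₀² = 1.62 × 396 / 36.6² = 0.4789.
2θ = 28.61° or 180° − 28.61° = 151.4°, so θ = 14.31° or 75.69°.
The larger angle is 75.69°.

75.69°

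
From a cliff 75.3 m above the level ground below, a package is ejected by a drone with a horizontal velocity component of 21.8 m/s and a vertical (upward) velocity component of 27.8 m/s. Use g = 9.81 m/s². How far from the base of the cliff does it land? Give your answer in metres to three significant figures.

167 m

With up positive and y = 0 at the ground: y(t) = 75.3 + (27.80) t − 4.905 t². Setting y = 0 and taking the positive root: t = [27.80 + √(27.80² + 2·9.81·75.3)] / 9.81 = (27.80 + 47.44) / 9.81 = 7.669 s.
Horizontal distance: R = vₓ t = 21.80 × 7.669 = 167.2 m.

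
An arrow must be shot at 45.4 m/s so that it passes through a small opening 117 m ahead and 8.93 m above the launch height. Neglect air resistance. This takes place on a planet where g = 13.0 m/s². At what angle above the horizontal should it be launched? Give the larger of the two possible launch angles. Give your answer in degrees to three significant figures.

Trajectory: y = x tanθ − g x² (1 + tan²θ)/(2v₀²). With x = 117, y = 8.93, v₀ = 45.4, g = 13.0:
43.17 tan²θ − 117 tanθ + (52.10) = 0.
tanθ = [117 ± √(117² − 4 × 43.17 × (52.10))] / (2 × 43.17) = (117 ± 68.50) / 86.34, giving tanθ = 0.5617 or 2.149.
θ = 29.32° or 65.04°; the larger is 65.04°.

65.0°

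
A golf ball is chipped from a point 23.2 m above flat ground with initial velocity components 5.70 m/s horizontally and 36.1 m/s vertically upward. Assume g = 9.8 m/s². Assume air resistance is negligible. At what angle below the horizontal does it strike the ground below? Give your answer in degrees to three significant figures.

82.3°

Vertical motion (up positive, ground at y = 0): 4.900 t² − (36.10) t − 23.2 = 0, so t = (36.10 + √(36.10² + 2·9.80·23.2)) / 9.80 = (36.10 + 41.93) / 9.80 = 7.962 s.
At impact: v_y = v_y0 − g t = −41.93 m/s; vₓ = 5.700 m/s.
Angle below horizontal: arctan(|v_y|/vₓ) = arctan(41.93/5.700) = 82.26°.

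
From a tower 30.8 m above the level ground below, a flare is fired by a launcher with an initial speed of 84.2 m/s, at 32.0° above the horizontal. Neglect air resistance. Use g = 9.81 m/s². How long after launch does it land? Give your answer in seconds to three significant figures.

9.74 s

Resolve: vₓ = 84.20 cos 32.0° = 71.41 m/s and v_y0 = 84.20 sin 32.0° = 44.62 m/s.
With up positive and y = 0 at the ground: y(t) = 30.8 + (44.62) t − 4.905 t². Setting y = 0 and taking the positive root: t = [44.62 + √(44.62² + 2·9.81·30.8)] / 9.81 = (44.62 + 50.94) / 9.81 = 9.741 s.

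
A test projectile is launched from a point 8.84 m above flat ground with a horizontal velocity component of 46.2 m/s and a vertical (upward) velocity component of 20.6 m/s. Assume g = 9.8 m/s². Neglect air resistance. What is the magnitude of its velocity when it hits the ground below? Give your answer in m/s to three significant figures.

Vertical motion (up positive, ground at y = 0): 4.900 t² − (20.60) t − 8.84 = 0, so t = (20.60 + √(20.60² + 2·9.80·8.84)) / 9.80 = (20.60 + 24.45) / 9.80 = 4.597 s.
Vertical velocity at impact: v_y = v_y0 − g t = 20.60 − 9.80 × 4.597 = −24.45 m/s.
Speed: |v| = √(vₓ² + v_y²) = √(46.20² + 24.45²) = 52.27 m/s.

52.3 m/s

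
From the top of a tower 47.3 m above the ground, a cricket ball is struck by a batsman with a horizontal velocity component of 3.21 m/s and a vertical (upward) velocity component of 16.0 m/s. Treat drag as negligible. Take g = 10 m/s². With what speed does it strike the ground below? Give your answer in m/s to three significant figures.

Vertical motion (up positive, ground at y = 0): 5.000 t² − (16.00) t − 47.3 = 0, so t = (16.00 + √(16.00² + 2·10.0·47.3)) / 10.0 = (16.00 + 34.67) / 10.0 = 5.067 s.
Vertical velocity at impact: v_y = v_y0 − g t = 16.00 − 10.0 × 5.067 = −34.67 m/s.
Speed: |v| = √(vₓ² + v_y²) = √(3.210² + 34.67²) = 34.82 m/s.

34.8 m/s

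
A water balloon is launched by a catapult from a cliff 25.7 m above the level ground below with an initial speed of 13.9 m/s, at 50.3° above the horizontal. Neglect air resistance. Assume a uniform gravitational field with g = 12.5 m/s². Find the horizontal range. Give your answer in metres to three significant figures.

27.1 m

Horizontal component vₓ = 13.90 cos 50.3° = 8.879 m/s; vertical v_y0 = 13.90 sin 50.3° = 10.69 m/s.
The projectile lands when y = 25.7 + (10.69) t − ½·12.5·t² = 0. Positive root: t = (10.69 + √(10.69² + 2·12.5·25.7)) / 12.5 = (10.69 + 27.51) / 12.5 = 3.056 s.
Horizontal distance: R = vₓ t = 8.879 × 3.056 = 27.14 m.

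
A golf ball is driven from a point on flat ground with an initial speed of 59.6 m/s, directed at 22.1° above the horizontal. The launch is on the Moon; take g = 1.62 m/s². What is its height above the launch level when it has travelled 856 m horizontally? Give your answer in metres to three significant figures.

153 m

Components: vₓ = 59.60 cos 22.1° = 55.22 m/s, v_y0 = 59.60 sin 22.1° = 22.42 m/s.
At x = 856 m, t = x/vₓ = 856/55.22 = 15.50 s.
Height: y = v_y0 t − ½ g t² = 22.42 × 15.50 − 0.8100 × 15.50² = 347.6 − 194.6 = 152.9 m.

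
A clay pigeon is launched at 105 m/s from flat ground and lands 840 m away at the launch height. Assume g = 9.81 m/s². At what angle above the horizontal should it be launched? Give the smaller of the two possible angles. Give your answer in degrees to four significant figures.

24.18°

From R = (v₀²/g) sin 2θ: sin 2θ = 9.81 × 840 / 11025 = 0.7474.
2θ = 48.37° or 180° − 48.37° = 131.6°, so θ = 24.18° or 65.82°.
The smaller angle is 24.18°.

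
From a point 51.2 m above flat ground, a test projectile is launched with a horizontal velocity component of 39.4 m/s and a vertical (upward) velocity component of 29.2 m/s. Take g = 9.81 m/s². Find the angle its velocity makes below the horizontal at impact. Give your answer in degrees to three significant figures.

With up positive and y = 0 at the ground: y(t) = 51.2 + (29.20) t − 4.905 t². Setting y = 0 and taking the positive root: t = [29.20 + √(29.20² + 2·9.81·51.2)] / 9.81 = (29.20 + 43.10) / 9.81 = 7.370 s.
At impact: v_y = v_y0 − g t = −43.10 m/s; vₓ = 39.40 m/s.
Angle below horizontal: arctan(|v_y|/vₓ) = arctan(43.10/39.40) = 47.56°.

47.6°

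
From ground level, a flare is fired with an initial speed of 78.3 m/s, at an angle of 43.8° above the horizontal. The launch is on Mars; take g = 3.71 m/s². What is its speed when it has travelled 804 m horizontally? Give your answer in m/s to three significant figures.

56.5 m/s

Horizontal component vₓ = 78.30 cos 43.8° = 56.51 m/s; vertical v_y0 = 78.30 sin 43.8° = 54.19 m/s.
At x = 804 m, t = x/vₓ = 804/56.51 = 14.23 s.
Vertical velocity there: v_y = v_y0 − g t = 54.19 − 3.71 × 14.23 = 1.414 m/s.
Speed: √(vₓ² + v_y²) = √(56.51² + 1.414²) = 56.53 m/s.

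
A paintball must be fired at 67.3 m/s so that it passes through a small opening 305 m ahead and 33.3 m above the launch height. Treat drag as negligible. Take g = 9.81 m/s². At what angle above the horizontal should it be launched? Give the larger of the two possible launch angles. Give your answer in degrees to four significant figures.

68.15°

Trajectory: y = x tanθ − g x² (1 + tan²θ)/(2v₀²). With x = 305, y = 33.3, v₀ = 67.3, g = 9.81:
100.7 tan²θ − 305 tanθ + (134.0) = 0.
tanθ = [305 ± √(305² − 4 × 100.7 × (134.0))] / (2 × 100.7) = (305 ± 197.5) / 201.5, giving tanθ = 0.5335 or 2.494.
θ = 28.08° or 68.15°; the larger is 68.15°.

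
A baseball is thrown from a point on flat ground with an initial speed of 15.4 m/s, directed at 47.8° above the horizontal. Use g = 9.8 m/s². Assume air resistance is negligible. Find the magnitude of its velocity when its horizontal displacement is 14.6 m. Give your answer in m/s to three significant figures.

10.6 m/s

vₓ = 15.40 cos 47.8° = 10.34 m/s; v_y0 = 15.40 sin 47.8° = 11.41 m/s.
At x = 14.6 m, t = x/vₓ = 14.6/10.34 = 1.411 s.
Vertical velocity there: v_y = v_y0 − g t = 11.41 − 9.80 × 1.411 = −2.423 m/s.
Speed: √(vₓ² + v_y²) = √(10.34² + 2.423²) = 10.62 m/s.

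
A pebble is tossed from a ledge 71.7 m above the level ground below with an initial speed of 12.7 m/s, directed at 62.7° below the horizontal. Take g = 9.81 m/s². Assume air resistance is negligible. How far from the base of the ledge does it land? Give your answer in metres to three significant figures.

16.6 m

vₓ = 12.70 cos 62.7° = 5.825 m/s; v_y0 = −11.29 m/s (downward).
The projectile lands when y = 71.7 + (−11.29) t − ½·9.81·t² = 0. Positive root: t = (−11.29 + √(11.29² + 2·9.81·71.7)) / 9.81 = (−11.29 + 39.17) / 9.81 = 2.842 s.
Horizontal distance: R = vₓ t = 5.825 × 2.842 = 16.56 m.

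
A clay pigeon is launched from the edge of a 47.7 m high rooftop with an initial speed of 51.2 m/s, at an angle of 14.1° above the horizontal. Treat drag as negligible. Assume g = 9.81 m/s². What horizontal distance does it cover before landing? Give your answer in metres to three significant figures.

Resolve: vₓ = 51.20 cos 14.1° = 49.66 m/s and v_y0 = 51.20 sin 14.1° = 12.47 m/s.
Vertical motion (up positive, ground at y = 0): 4.905 t² − (12.47) t − 47.7 = 0, so t = (12.47 + √(12.47² + 2·9.81·47.7)) / 9.81 = (12.47 + 33.04) / 9.81 = 4.639 s.
Horizontal distance: R = vₓ t = 49.66 × 4.639 = 230.4 m.

230 m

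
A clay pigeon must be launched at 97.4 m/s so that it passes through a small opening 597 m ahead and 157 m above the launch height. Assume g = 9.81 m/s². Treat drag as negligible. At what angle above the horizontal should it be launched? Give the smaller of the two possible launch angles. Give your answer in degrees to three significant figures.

Trajectory: y = x tanθ − g x² (1 + tan²θ)/(2v₀²). With x = 597, y = 157, v₀ = 97.4, g = 9.81:
184.3 tan²θ − 597 tanθ + (341.3) = 0.
tanθ = [597 ± √(597² − 4 × 184.3 × (341.3))] / (2 × 184.3) = (597 ± 323.8) / 368.6, giving tanθ = 0.7413 or 2.498.
θ = 36.55° or 68.19°; the smaller is 36.55°.

36.5°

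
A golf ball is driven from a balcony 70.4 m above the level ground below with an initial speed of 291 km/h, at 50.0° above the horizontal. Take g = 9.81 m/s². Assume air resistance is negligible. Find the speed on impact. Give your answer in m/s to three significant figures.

Convert: 291 km/h = 291/3.6 = 80.83 m/s.
Components: vₓ = 80.83 cos 50.0° = 51.96 m/s, v_y0 = 80.83 sin 50.0° = 61.92 m/s.
Vertical motion (up positive, ground at y = 0): 4.905 t² − (61.92) t − 70.4 = 0, so t = (61.92 + √(61.92² + 2·9.81·70.4)) / 9.81 = (61.92 + 72.22) / 9.81 = 13.67 s.
Vertical velocity at impact: v_y = v_y0 − g t = 61.92 − 9.81 × 13.67 = −72.22 m/s.
Speed: |v| = √(vₓ² + v_y²) = √(51.96² + 72.22²) = 88.97 m/s.

89.0 m/s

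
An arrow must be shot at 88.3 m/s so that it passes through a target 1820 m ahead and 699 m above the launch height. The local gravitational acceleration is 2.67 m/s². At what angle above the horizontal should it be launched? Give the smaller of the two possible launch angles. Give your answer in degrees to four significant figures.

45.56°

Trajectory: y = x tanθ − g x² (1 + tan²θ)/(2v₀²). With x = 1820, y = 699, v₀ = 88.3, g = 2.67:
567.2 tan²θ − 1820 tanθ + (1266) = 0.
tanθ = [1820 ± √(1820² − 4 × 567.2 × (1266))] / (2 × 567.2) = (1820 ± 663.3) / 1134, giving tanθ = 1.020 or 2.189.
θ = 45.56° or 65.45°; the smaller is 45.56°.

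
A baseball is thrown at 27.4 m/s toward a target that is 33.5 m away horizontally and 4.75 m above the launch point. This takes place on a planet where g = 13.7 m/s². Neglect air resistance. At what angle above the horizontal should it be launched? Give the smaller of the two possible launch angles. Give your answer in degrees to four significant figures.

Trajectory: y = x tanθ − g x² (1 + tan²θ)/(2v₀²). With x = 33.5, y = 4.75, v₀ = 27.4, g = 13.7:
10.24 tan²θ − 33.5 tanθ + (14.99) = 0.
tanθ = [33.5 ± √(33.5² − 4 × 10.24 × (14.99))] / (2 × 10.24) = (33.5 ± 22.55) / 20.48, giving tanθ = 0.5349 or 2.737.
θ = 28.14° or 69.93°; the smaller is 28.14°.

28.14°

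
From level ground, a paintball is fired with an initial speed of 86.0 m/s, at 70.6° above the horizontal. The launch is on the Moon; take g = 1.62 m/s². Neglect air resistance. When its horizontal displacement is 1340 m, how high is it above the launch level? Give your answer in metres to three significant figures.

Resolve: vₓ = 86.00 cos 70.6° = 28.57 m/s and v_y0 = 86.00 sin 70.6° = 81.12 m/s.
Time to reach x = 1340 m: t = x/vₓ = 1340/28.57 = 46.91 s.
Height: y = v_y0 t − ½ g t² = 81.12 × 46.91 − 0.8100 × 46.91² = 3805 − 1782 = 2023 m.

2020 m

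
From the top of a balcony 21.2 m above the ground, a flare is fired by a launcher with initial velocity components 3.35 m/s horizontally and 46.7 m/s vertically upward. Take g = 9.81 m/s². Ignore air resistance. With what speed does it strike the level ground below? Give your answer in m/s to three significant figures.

With up positive and y = 0 at the ground: y(t) = 21.2 + (46.70) t − 4.905 t². Setting y = 0 and taking the positive root: t = [46.70 + √(46.70² + 2·9.81·21.2)] / 9.81 = (46.70 + 50.96) / 9.81 = 9.955 s.
Vertical velocity at impact: v_y = v_y0 − g t = 46.70 − 9.81 × 9.955 = −50.96 m/s.
Speed: |v| = √(vₓ² + v_y²) = √(3.350² + 50.96²) = 51.07 m/s.

51.1 m/s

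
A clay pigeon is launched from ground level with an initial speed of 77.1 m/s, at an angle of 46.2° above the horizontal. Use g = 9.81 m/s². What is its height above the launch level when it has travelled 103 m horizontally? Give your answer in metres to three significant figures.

Horizontal component vₓ = 77.10 cos 46.2° = 53.36 m/s; vertical v_y0 = 77.10 sin 46.2° = 55.65 m/s.
Time to reach x = 103 m: t = x/vₓ = 103/53.36 = 1.930 s.
Height: y = v_y0 t − ½ g t² = 55.65 × 1.930 − 4.905 × 1.930² = 107.4 − 18.27 = 89.13 m.

89.1 m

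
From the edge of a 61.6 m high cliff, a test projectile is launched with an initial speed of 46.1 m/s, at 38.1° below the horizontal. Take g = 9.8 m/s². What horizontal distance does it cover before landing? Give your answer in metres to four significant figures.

60.93 m

vₓ = 46.10 cos 38.1° = 36.28 m/s; v_y0 = −28.45 m/s (downward).
With up positive and y = 0 at the ground: y(t) = 61.6 + (−28.45) t − 4.900 t². Setting y = 0 and taking the positive root: t = [−28.45 + √(28.45² + 2·9.80·61.6)] / 9.80 = (−28.45 + 44.91) / 9.80 = 1.680 s.
Horizontal distance: R = vₓ t = 36.28 × 1.680 = 60.93 m.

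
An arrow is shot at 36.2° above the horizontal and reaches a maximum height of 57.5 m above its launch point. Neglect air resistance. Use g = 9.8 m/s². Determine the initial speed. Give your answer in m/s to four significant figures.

At the peak v_y = 0, so v_y0 = √(2gH) = √(2 × 9.80 × 57.5) = 33.57 m/s.
v_y0 = v₀ sin θ ⇒ v₀ = 33.57 / sin 36.2° = 56.84 m/s.

56.84 m/s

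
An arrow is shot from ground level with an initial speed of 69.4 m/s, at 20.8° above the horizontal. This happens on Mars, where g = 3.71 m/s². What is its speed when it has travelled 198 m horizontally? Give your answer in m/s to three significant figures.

Horizontal component vₓ = 69.40 cos 20.8° = 64.88 m/s; vertical v_y0 = 69.40 sin 20.8° = 24.64 m/s.
Time to reach x = 198 m: t = x/vₓ = 198/64.88 = 3.052 s.
Vertical velocity there: v_y = v_y0 − g t = 24.64 − 3.71 × 3.052 = 13.32 m/s.
Speed: √(vₓ² + v_y²) = √(64.88² + 13.32²) = 66.23 m/s.

66.2 m/s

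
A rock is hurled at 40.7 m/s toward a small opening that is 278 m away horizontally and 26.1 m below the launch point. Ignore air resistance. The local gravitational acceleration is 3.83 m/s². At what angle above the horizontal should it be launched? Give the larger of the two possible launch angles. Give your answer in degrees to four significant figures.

70.76°

Trajectory: y = x tanθ − g x² (1 + tan²θ)/(2v₀²). With x = 278, y = −26.1, v₀ = 40.7, g = 3.83:
89.34 tan²θ − 278 tanθ + (63.24) = 0.
tanθ = [278 ± √(278² − 4 × 89.34 × (63.24))] / (2 × 89.34) = (278 ± 233.8) / 178.7, giving tanθ = 0.2471 or 2.864.
θ = 13.88° or 70.76°; the larger is 70.76°.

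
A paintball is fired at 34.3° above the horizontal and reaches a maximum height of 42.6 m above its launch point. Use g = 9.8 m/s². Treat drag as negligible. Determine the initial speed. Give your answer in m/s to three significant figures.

51.3 m/s

At the peak v_y = 0, so v_y0 = √(2gH) = √(2 × 9.80 × 42.6) = 28.90 m/s.
v_y0 = v₀ sin θ ⇒ v₀ = 28.90 / sin 34.3° = 51.28 m/s.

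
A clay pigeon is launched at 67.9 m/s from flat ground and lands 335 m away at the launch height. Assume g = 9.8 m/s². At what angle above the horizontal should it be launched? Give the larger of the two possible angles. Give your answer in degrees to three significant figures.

Level-ground range R = v₀² sin(2θ)/g ⇒ sin(2θ) = gR/v₀² = 9.80 × 335 / 67.9² = 0.7121.
2θ = 45.40° or 180° − 45.40° = 134.6°, so θ = 22.70° or 67.30°.
The larger angle is 67.30°.

67.3°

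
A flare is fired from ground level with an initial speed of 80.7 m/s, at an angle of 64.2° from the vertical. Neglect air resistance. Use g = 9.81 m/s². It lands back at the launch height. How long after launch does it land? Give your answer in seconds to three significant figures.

Components: vₓ = 80.70 sin 64.2° = 72.66 m/s, v_y0 = 80.70 cos 64.2° = 35.12 m/s.
Time of flight on level ground: T = 2 v_y0 / g = 2 × 35.12 / 9.81 = 7.161 s.

7.16 s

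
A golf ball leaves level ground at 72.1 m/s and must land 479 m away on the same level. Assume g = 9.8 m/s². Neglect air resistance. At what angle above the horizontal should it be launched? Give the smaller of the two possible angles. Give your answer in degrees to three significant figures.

Level-ground range R = v₀² sin(2θ)/g ⇒ sin(2θ) = gR/v₀² = 9.80 × 479 / 72.1² = 0.9030.
2θ = 64.56° or 180° − 64.56° = 115.4°, so θ = 32.28° or 57.72°.
The smaller angle is 32.28°.

32.3°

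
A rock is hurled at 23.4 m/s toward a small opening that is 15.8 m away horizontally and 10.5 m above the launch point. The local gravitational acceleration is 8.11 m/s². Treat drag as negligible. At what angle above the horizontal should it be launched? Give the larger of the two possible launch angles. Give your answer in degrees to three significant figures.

82.6°

Trajectory: y = x tanθ − g x² (1 + tan²θ)/(2v₀²). With x = 15.8, y = 10.5, v₀ = 23.4, g = 8.11:
1.849 tan²θ − 15.8 tanθ + (12.35) = 0.
tanθ = [15.8 ± √(15.8² − 4 × 1.849 × (12.35))] / (2 × 1.849) = (15.8 ± 12.58) / 3.697, giving tanθ = 0.8702 or 7.676.
θ = 41.03° or 82.58°; the larger is 82.58°.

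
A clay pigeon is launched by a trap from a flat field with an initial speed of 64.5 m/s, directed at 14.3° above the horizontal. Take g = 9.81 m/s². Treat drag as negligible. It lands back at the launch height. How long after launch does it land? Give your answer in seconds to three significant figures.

Resolve: vₓ = 64.50 cos 14.3° = 62.50 m/s and v_y0 = 64.50 sin 14.3° = 15.93 m/s.
Time of flight on level ground: T = 2 v_y0 / g = 2 × 15.93 / 9.81 = 3.248 s.

3.25 s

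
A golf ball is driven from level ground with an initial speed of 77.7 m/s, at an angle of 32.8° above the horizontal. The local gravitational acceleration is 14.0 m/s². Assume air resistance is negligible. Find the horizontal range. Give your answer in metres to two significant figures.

390 m

Components: vₓ = 77.70 cos 32.8° = 65.31 m/s, v_y0 = 77.70 sin 32.8° = 42.09 m/s.
Time aloft: T = 2 v_y0 / g = 2 × 42.09 / 14.0 = 6.013 s.
Range: R = vₓ T = 65.31 × 6.013 = 392.7 m.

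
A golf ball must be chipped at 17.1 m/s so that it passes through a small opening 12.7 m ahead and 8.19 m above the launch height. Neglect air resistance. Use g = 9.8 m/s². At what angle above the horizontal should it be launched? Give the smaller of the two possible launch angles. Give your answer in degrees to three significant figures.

48.5°

Trajectory: y = x tanθ − g x² (1 + tan²θ)/(2v₀²). With x = 12.7, y = 8.19, v₀ = 17.1, g = 9.80:
2.703 tan²θ − 12.7 tanθ + (10.89) = 0.
tanθ = [12.7 ± √(12.7² − 4 × 2.703 × (10.89))] / (2 × 2.703) = (12.7 ± 6.597) / 5.406, giving tanθ = 1.129 or 3.570.
θ = 48.47° or 74.35°; the smaller is 48.47°.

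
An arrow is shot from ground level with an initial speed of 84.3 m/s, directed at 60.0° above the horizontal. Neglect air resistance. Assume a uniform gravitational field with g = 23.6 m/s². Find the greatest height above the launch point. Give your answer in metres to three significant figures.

vₓ = 84.30 cos 60.0° = 42.15 m/s; v_y0 = 84.30 sin 60.0° = 73.01 m/s.
Peak height H = v_y0² / (2g) = 5329.9 / 47.20 = 112.9 m.

113 m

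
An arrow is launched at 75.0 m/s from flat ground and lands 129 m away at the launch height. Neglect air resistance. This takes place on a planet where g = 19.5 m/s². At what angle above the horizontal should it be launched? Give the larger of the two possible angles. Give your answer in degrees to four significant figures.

76.72°

Level-ground range R = v₀² sin(2θ)/g ⇒ sin(2θ) = gR/v₀² = 19.5 × 129 / 75.0² = 0.4472.
2θ = 26.56° or 180° − 26.56° = 153.4°, so θ = 13.28° or 76.72°.
The larger angle is 76.72°.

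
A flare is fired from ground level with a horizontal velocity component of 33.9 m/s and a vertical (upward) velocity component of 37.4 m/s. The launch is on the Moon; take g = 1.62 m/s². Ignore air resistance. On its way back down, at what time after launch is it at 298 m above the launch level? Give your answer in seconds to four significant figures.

35.93 s

Height y(t) = 37.40 t − 0.8100 t² = 298 gives 0.8100 t² − 37.40 t + 298 = 0.
t = [37.40 ± √(37.40² − 2·1.62·298)] / 1.62 = (37.40 ± 20.81) / 1.62, so t = 10.24 s or t = 35.93 s.
The descending-branch root is 35.93 s.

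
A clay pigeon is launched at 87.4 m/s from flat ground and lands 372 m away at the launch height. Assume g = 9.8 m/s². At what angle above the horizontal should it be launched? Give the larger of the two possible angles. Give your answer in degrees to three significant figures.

75.7°

Level-ground range R = v₀² sin(2θ)/g ⇒ sin(2θ) = gR/v₀² = 9.80 × 372 / 87.4² = 0.4773.
2θ = 28.51° or 180° − 28.51° = 151.5°, so θ = 14.25° or 75.75°.
The larger angle is 75.75°.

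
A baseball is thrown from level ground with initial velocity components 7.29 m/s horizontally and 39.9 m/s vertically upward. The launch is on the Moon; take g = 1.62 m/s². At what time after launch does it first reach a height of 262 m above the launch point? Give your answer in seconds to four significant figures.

Set y = v_y0 t − ½ g t² = 262: 0.8100 t² − 39.90 t + 262 = 0.
Quadratic formula: t = (39.90 ± √743.13) / 1.62 = (39.90 ± 27.26) / 1.62 → t = 7.802 s or 41.46 s.
The first (ascending) time is 7.802 s.

7.802 s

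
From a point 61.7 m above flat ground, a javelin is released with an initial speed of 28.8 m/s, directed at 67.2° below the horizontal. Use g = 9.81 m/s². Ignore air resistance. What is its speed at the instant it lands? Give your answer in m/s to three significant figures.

Resolve: vₓ = 28.80 cos 67.2° = 11.16 m/s and v_y0 = −26.55 m/s (downward).
Vertical motion (up positive, ground at y = 0): 4.905 t² − (−26.55) t − 61.7 = 0, so t = (−26.55 + √(26.55² + 2·9.81·61.7)) / 9.81 = (−26.55 + 43.77) / 9.81 = 1.755 s.
Vertical velocity at impact: v_y = v_y0 − g t = −26.55 − 9.81 × 1.755 = −43.77 m/s.
Speed: |v| = √(vₓ² + v_y²) = √(11.16² + 43.77²) = 45.17 m/s.

45.2 m/s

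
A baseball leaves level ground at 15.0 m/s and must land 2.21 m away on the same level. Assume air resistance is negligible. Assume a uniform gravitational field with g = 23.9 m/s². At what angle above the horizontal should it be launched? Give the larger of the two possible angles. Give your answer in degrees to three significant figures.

R = v₀² sin 2θ / g gives sin 2θ = gR/v₀² = 23.9·2.21/15.0² = 0.2348.
2θ = 13.58° or 180° − 13.58° = 166.4°, so θ = 6.788° or 83.21°.
The larger angle is 83.21°.

83.2°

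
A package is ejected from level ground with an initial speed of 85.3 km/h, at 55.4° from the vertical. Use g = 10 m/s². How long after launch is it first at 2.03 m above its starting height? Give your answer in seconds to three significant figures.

Convert: 85.3 km/h = 85.3/3.6 = 23.69 m/s.
Horizontal component vₓ = 23.69 sin 55.4° = 19.50 m/s; vertical v_y0 = 23.69 cos 55.4° = 13.45 m/s.
Height y(t) = 13.45 t − 5.000 t² = 2.03 gives 5.000 t² − 13.45 t + 2.03 = 0.
Quadratic formula: t = (13.45 ± √140.43) / 10.0 = (13.45 ± 11.85) / 10.0 → t = 0.1604 s or 2.531 s.
The first (ascending) time is 0.1604 s.

0.160 s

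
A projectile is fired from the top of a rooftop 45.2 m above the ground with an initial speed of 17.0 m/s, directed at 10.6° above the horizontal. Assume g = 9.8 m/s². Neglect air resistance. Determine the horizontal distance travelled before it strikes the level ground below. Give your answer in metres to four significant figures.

56.36 m

vₓ = 17.00 cos 10.6° = 16.71 m/s; v_y0 = 17.00 sin 10.6° = 3.127 m/s.
The projectile lands when y = 45.2 + (3.127) t − ½·9.80·t² = 0. Positive root: t = (3.127 + √(3.127² + 2·9.80·45.2)) / 9.80 = (3.127 + 29.93) / 9.80 = 3.373 s.
Horizontal distance: R = vₓ t = 16.71 × 3.373 = 56.36 m.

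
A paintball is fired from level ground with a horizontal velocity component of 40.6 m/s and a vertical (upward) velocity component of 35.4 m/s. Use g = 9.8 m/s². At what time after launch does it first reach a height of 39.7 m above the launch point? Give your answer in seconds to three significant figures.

1.39 s

Set y = v_y0 t − ½ g t² = 39.7: 4.900 t² − 35.40 t + 39.7 = 0.
t = [35.40 ± √(35.40² − 2·9.80·39.7)] / 9.80 = (35.40 ± 21.80) / 9.80, so t = 1.388 s or t = 5.836 s.
The first (ascending) time is 1.388 s.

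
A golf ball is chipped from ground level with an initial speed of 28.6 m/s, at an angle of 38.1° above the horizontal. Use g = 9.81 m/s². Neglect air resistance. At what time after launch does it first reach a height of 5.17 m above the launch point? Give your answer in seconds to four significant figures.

0.3217 s

Components: vₓ = 28.60 cos 38.1° = 22.51 m/s, v_y0 = 28.60 sin 38.1° = 17.65 m/s.
Require v_y0 t − ½ g t² = 5.17, i.e. 4.905 t² − 17.65 t + 5.17 = 0.
t = [17.65 ± √(17.65² − 2·9.81·5.17)] / 9.81 = (17.65 ± 14.49) / 9.81, so t = 0.3217 s or t = 3.276 s.
The first (ascending) time is 0.3217 s.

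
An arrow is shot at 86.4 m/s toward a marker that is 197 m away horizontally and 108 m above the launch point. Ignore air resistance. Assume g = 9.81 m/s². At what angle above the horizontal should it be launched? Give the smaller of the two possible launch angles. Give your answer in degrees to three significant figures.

36.9°

Trajectory: y = x tanθ − g x² (1 + tan²θ)/(2v₀²). With x = 197, y = 108, v₀ = 86.4, g = 9.81:
25.50 tan²θ − 197 tanθ + (133.5) = 0.
tanθ = [197 ± √(197² − 4 × 25.50 × (133.5))] / (2 × 25.50) = (197 ± 158.7) / 51.00, giving tanθ = 0.7506 or 6.975.
θ = 36.89° or 81.84°; the smaller is 36.89°.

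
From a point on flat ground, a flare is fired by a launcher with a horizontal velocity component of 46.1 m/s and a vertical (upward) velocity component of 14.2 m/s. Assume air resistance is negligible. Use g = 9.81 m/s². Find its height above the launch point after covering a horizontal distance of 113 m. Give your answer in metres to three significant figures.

x = vₓ t ⇒ t = 113/46.10 = 2.451 s.
Height: y = v_y0 t − ½ g t² = 14.20 × 2.451 − 4.905 × 2.451² = 34.81 − 29.47 = 5.336 m.

5.34 m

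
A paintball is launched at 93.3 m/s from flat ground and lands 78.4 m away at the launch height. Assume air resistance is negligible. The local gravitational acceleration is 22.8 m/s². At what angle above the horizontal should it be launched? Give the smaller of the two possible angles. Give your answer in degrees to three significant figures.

5.92°

Level-ground range R = v₀² sin(2θ)/g ⇒ sin(2θ) = gR/v₀² = 22.8 × 78.4 / 93.3² = 0.2053.
2θ = 11.85° or 180° − 11.85° = 168.2°, so θ = 5.925° or 84.08°.
The smaller angle is 5.925°.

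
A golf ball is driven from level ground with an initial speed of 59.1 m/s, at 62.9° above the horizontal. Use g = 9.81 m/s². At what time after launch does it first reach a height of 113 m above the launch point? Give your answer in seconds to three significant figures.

2.97 s

Components: vₓ = 59.10 cos 62.9° = 26.92 m/s, v_y0 = 59.10 sin 62.9° = 52.61 m/s.
Set y = v_y0 t − ½ g t² = 113: 4.905 t² − 52.61 t + 113 = 0.
Quadratic formula: t = (52.61 ± √550.92) / 9.81 = (52.61 ± 23.47) / 9.81 → t = 2.970 s or 7.756 s.
The first (ascending) time is 2.970 s.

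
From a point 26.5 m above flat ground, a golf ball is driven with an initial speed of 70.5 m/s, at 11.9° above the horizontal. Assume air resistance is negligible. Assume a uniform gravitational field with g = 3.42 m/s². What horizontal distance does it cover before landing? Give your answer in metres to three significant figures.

vₓ = 70.50 cos 11.9° = 68.98 m/s; v_y0 = 70.50 sin 11.9° = 14.54 m/s.
With up positive and y = 0 at the ground: y(t) = 26.5 + (14.54) t − 1.710 t². Setting y = 0 and taking the positive root: t = [14.54 + √(14.54² + 2·3.42·26.5)] / 3.42 = (14.54 + 19.81) / 3.42 = 10.04 s.
Horizontal distance: R = vₓ t = 68.98 × 10.04 = 692.9 m.

693 m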